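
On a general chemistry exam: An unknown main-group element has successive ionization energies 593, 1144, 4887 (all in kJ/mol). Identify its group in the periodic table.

Look for the largest jump between consecutive ionization energies: IE3/IE2 ≈ 4.3, far larger than any earlier ratio.
That jump marks the point where a core electron is being removed. So the atom has 2 valence electrons.
A main-group element with 2 valence electrons is in group 2.

Group 2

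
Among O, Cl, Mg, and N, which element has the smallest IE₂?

Mg

IE_2 is the cost of taking one more electron from the +1 cation: O⁺ still has 5 valence electrons; Cl⁺ still has 6 valence electrons; Mg⁺ still has 1 valence electron; N⁺ still has 4 valence electrons.
All are still removing valence electrons, so compare the +1 ions as you would atoms: IE_2 generally rises across a period (higher Z_eff) and falls down a group (larger shell), subject to the usual subshell exceptions.
Valence configurations: O⁺ [He]2s²2p³, Cl⁺ [Ne]3s²3p⁴, Mg⁺ [Ne]3s¹, N⁺ [He]2s²2p².
The numbers (kJ/mol): O 3388, Cl 2298, Mg 1451, N 2856.
So the second ionization energies run Mg < Cl < N < O.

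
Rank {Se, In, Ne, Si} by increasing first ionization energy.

In < Si < Se < Ne

Across a period the outer electron is held more tightly (higher IE₁); down a group it sits in a higher shell, more shielded, and comes off more easily.
Neither a single period nor a single group — weigh both effects.
Si > In: relative to In, both the across-period and down-group shifts push Si's first ionization energy up.
Se > Si: the two effects oppose for this pair; the across-period effect wins (941 vs 786 kJ/mol).
Ne > Se: relative to Se, both the across-period and down-group shifts push Ne's first ionization energy up.
Tabulated first ionization energy (kJ/mol): Ne 2081, Si 786, Se 941, In 558.
So from lowest to highest: In < Si < Se < Ne.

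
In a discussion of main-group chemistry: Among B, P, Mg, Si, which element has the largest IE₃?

Mg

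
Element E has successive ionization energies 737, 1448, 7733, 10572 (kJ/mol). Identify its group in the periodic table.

Look for the largest jump between consecutive ionization energies: IE3/IE2 ≈ 5.3, far larger than any earlier ratio.
That jump marks the point where a core electron is being removed. So the atom has 2 valence electrons.
A main-group element with 2 valence electrons is in group 2.

Group 2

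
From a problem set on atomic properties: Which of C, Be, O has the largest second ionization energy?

O

Consider each +1 ion: C⁺ still has 3 valence electrons; Be⁺ still has 1 valence electron; O⁺ still has 5 valence electrons.
All are still removing valence electrons, so compare the +1 ions as you would atoms: IE_2 generally rises across a period (higher Z_eff) and falls down a group (larger shell), subject to the usual subshell exceptions.
Valence configurations: C⁺ [He]2s²2p¹, Be⁺ [He]2s¹, O⁺ [He]2s²2p³.
Tabulated IE_2 (kJ/mol): C 2353, Be 1757, O 3388.
Hence IE_2: Be < C < O.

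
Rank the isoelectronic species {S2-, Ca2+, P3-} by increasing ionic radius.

Ca2+ < S2- < P3-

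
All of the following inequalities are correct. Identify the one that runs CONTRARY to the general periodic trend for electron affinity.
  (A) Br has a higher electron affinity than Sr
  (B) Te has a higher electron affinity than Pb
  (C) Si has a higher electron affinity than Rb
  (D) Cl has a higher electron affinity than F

(D)

The general trend: electron affinity increases across a period and decreases down a group.
(A) Br (period 4, group 17) vs Sr (period 5, group 2): the stated order agrees with the simple trend.
(B) Te (period 5, group 16) vs Pb (period 6, group 14): the stated order agrees with the simple trend.
(C) Si (period 3, group 14) vs Rb (period 5, group 1): the stated order agrees with the simple trend.
(D) Cl (period 3, group 17) vs F (period 2, group 17): the stated order contradicts the simple trend.
The exception is (D): F's small 2p subshell makes the incoming electron feel strong e⁻–e⁻ repulsion, so Cl actually releases more energy on gaining an electron.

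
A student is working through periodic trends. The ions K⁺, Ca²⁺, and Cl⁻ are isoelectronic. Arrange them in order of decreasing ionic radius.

All of these have 18 electrons, so size is governed by nuclear charge alone: the more protons, the stronger the pull on the same electron cloud, and the smaller the ion.
Nuclear charges: Ca²⁺ (Z=20), K⁺ (Z=19), Cl⁻ (Z=17).
Largest to smallest: Cl⁻ > K⁺ > Ca²⁺.

Cl⁻ > K⁺ > Ca²⁺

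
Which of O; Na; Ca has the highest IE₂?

After 1 electron has been removed, what remains? O⁺ still has 5 valence electrons; Na⁺ is the bare [Ne] core; Ca⁺ still has 1 valence electron.
Breaking into a closed-shell core is much more expensive than removing a leftover valence electron — Na has the largest IE_2 here.
Valence configurations: O⁺ [He]2s²2p³, Ca⁺ [Ar]4s¹.
Approximate IE_2 values (kJ/mol): O 3388, Na 4562, Ca 1145.
So the second ionization energies run Ca < O < Na.

Na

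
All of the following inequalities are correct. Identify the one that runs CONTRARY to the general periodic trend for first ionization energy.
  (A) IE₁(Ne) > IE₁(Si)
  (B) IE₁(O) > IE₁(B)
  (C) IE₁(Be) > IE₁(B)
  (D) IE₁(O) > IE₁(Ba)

The general trend: first ionization energy increases across a period and decreases down a group.
(A) Ne (period 2, group 18) vs Si (period 3, group 14): the stated order agrees with the simple trend.
(B) O (period 2, group 16) vs B (period 2, group 13): the stated order agrees with the simple trend.
(C) Be (period 2, group 2) vs B (period 2, group 13): the stated order contradicts the simple trend.
(D) O (period 2, group 16) vs Ba (period 6, group 2): the stated order agrees with the simple trend.
The exception is (C): removing B's lone 2p electron is easier than breaking Be's filled 2s².

(C)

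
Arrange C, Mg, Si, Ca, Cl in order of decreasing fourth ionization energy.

Mg, Ca, C, Cl, Si

The fourth ionization energy removes an electron from the +3 ion. For each element: C³⁺ still has 1 valence electron; Mg³⁺ is already 1 electron into the core; Si³⁺ still has 1 valence electron; Ca³⁺ is already 1 electron into the core; Cl³⁺ still has 4 valence electrons.
Pulling an electron out of a noble-gas core costs far more than removing a remaining valence electron, so Ca and Mg sit at the high end of IE_4.
Valence configurations: C³⁺ [He]2s¹, Si³⁺ [Ne]3s¹, Cl³⁺ [Ne]3s²3p².
Tabulated IE_4 (kJ/mol): C 6223, Mg 10543, Si 4356, Ca 6491, Cl 5159.
Overall IE_4 order: Si < Cl < C < Ca < Mg.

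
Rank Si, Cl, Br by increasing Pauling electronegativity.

Electronegativity increases across a period and decreases down a group, tracking effective nuclear charge and atomic size.
These span different periods and groups, so the two trends combine.
Br > Si: period and group pull opposite ways; the across-period shift dominates (2.96 vs 1.90).
Cl > Br: Cl sits above Br in group 17, so the down-group effect alone puts Cl higher.
Approximate values (Pauling): Si 1.90, Cl 3.16, Br 2.96.
So from lowest to highest: Si < Br < Cl.

Si < Br < Cl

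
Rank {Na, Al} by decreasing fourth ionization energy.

Consider each +3 ion: Na³⁺ is already 2 electrons into the core; Al³⁺ is the bare [Ne] core.
All of these are removing an electron from a noble-gas core or deeper; the smaller core (lower principal quantum number) is held far more tightly, and within a period the higher nuclear charge binds the same core more tightly.
Tabulated IE_4 (kJ/mol): Na 9543, Al 11577.
Overall IE_4 order: Na < Al.

Al > Na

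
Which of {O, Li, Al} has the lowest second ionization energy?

Al

IE_2 is the cost of taking one more electron from the +1 cation: O⁺ still has 5 valence electrons; Li⁺ is the bare [He] core; Al⁺ still has 2 valence electrons.
Core electrons are held far more tightly than valence electrons, so Li tops the IE_2 order.
Valence configurations: O⁺ [He]2s²2p³, Al⁺ [Ne]3s².
The numbers (kJ/mol): O 3388, Li 7298, Al 1817.
Putting it together, IE_2: Al < O < Li.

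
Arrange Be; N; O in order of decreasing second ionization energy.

O > N > Be

IE_2 is the cost of taking one more electron from the +1 cation: Be⁺ still has 1 valence electron; N⁺ still has 4 valence electrons; O⁺ still has 5 valence electrons.
All are still removing valence electrons, so compare the +1 ions as you would atoms: IE_2 generally rises across a period (higher Z_eff) and falls down a group (larger shell), subject to the usual subshell exceptions.
Valence configurations: Be⁺ [He]2s¹, N⁺ [He]2s²2p², O⁺ [He]2s²2p³.
The numbers (kJ/mol): Be 1757, N 2856, O 3388.
So the second ionization energies run Be < N < O.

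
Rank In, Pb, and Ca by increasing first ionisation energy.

In, Ca, Pb

Ca is in period 4, group 2; In is in period 5, group 13; Pb is in period 6, group 14.
Removing the outermost electron gets harder across a period and easier down a group.
A diagonal step moves right (one effect) and down (the opposite effect) at once.
Ca > In: the two effects oppose for this pair; the down-group effect wins (590 vs 558 kJ/mol).
Pb > Ca: period and group pull opposite ways; the across-period shift dominates (716 vs 590 kJ/mol).
Approximate values (kJ/mol): Ca 590, In 558, Pb 716.
So from lowest to highest: In < Ca < Pb.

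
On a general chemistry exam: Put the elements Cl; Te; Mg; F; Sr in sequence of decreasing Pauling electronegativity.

Smaller atoms with higher effective nuclear charge are more electronegative.
Here both period and group differ, so the two effects have to be weighed against each other.
Mg > Sr: Mg sits above Sr in group 2, so the down-group effect alone puts Mg higher.
Te > Mg: period and group pull opposite ways; the across-period shift dominates (2.10 vs 1.31).
Cl > Te: both effects reinforce here, so Cl is clearly the higher of the two.
F > Cl: F sits above Cl in group 17, so the down-group effect alone puts F higher.
Approximate values (Pauling): F 3.98, Mg 1.31, Cl 3.16, Sr 0.95, Te 2.10.
So from highest to lowest: F > Cl > Te > Mg > Sr.

F > Cl > Te > Mg > Sr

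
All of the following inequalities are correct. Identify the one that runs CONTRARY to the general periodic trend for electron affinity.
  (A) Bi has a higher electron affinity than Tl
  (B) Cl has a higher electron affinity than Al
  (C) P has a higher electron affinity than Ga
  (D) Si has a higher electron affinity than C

The general trend: electron affinity increases across a period and decreases down a group.
(A) Bi (period 6, group 15) vs Tl (period 6, group 13): the stated order agrees with the simple trend.
(B) Cl (period 3, group 17) vs Al (period 3, group 13): the stated order agrees with the simple trend.
(C) P (period 3, group 15) vs Ga (period 4, group 13): the stated order agrees with the simple trend.
(D) Si (period 3, group 14) vs C (period 2, group 14): the stated order contradicts the simple trend.
The exception is (D): Si's larger, more diffuse 3p orbitals accept an added electron slightly more readily than C's compact 2p.

(D)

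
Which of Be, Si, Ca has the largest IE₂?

Be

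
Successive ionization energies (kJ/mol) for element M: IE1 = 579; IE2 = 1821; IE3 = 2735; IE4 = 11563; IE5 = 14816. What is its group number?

Look for the largest jump between consecutive ionization energies: IE4/IE3 ≈ 4.2, far larger than any earlier ratio.
That jump marks the point where a core electron is being removed. So the atom has 3 valence electrons.
A main-group element with 3 valence electrons is in group 13.

Group 13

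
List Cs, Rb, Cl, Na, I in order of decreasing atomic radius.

Cs > Rb > Na > I > Cl

Na is in period 3, group 1; Cl is in period 3, group 17; Rb is in period 5, group 1; I is in period 5, group 17; Cs is in period 6, group 1.
Across a period the added protons contract the valence shell; down a group each new principal shell makes the atom larger.
Here both period and group differ, so the two effects have to be weighed against each other.
I > Cl: they share group 17; the group trend gives I the larger value.
Na > I: period and group pull opposite ways; the across-period shift dominates (155 vs 133 pm).
Rb > Na: Rb sits below Na in group 1, so the down-group effect alone puts Rb larger.
Cs > Rb: they share group 1; the group trend gives Cs the larger value.
For reference (pm): Na 155, Cl 99, Rb 210, I 133, Cs 232.
So from largest to smallest: Cs > Rb > Na > I > Cl.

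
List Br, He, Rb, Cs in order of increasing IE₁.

Cs < Rb < Br < He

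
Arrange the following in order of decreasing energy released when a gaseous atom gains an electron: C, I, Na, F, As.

F > I > C > As > Na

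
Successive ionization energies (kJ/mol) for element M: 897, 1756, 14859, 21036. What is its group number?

Look for the largest jump between consecutive ionization energies: IE3/IE2 ≈ 8.5, far larger than any earlier ratio.
That jump marks the point where a core electron is being removed. So the atom has 2 valence electrons.
A main-group element with 2 valence electrons is in group 2.

Group 2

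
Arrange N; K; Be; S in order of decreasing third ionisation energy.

Consider each +2 ion: N²⁺ still has 3 valence electrons; K²⁺ is already 1 electron into the core; Be²⁺ is the bare [He] core; S²⁺ still has 4 valence electrons.
Usually core removal costs more than valence removal, but here the competition is close: a tightly held n=2 valence electron can cost more to remove than an n=3 core electron, so the actual values have to decide it.
Valence configurations: N²⁺ [He]2s²2p¹, S²⁺ [Ne]3s²3p².
The numbers (kJ/mol): N 4578, K 4420, Be 14849, S 3357.
Overall IE_3 order: S < K < N < Be.

Be > N > K > S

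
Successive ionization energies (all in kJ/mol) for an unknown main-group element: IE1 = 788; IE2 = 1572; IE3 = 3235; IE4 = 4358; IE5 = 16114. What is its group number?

Look for the largest jump between consecutive ionization energies: IE5/IE4 ≈ 3.7, far larger than any earlier ratio.
That jump marks the point where a core electron is being removed. So the atom has 4 valence electrons.
A main-group element with 4 valence electrons is in group 14.

Group 14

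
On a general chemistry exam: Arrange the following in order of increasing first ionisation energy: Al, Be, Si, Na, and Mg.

Na < Al < Mg < Si < Be

Be is in period 2, group 2; Na is in period 3, group 1; Mg is in period 3, group 2; Al is in period 3, group 13; Si is in period 3, group 14.
First ionization energy rises across a period (greater Z_eff holds electrons more tightly) and falls down a group (valence electrons are farther from the nucleus).
Neither a single period nor a single group — weigh both effects.
Al > Na: Al lies to the right of Na in period 3, so the across-period effect alone puts Al higher.
Mg > Al: this pair runs against the simple trend — see the exception note.
Si > Mg: Si lies to the right of Mg in period 3, so the across-period effect alone puts Si higher.
Be > Si: the two effects oppose for this pair; the down-group effect wins (900 vs 786 kJ/mol).
Note the exception: Mg has a higher first ionization energy than Al, contrary to the simple trend — Al's single 3p electron is easier to remove than one from Mg's filled 3s².
Tabulated first ionization energy (kJ/mol): Be 900, Na 496, Mg 738, Al 578, Si 786.
So from lowest to highest: Na < Al < Mg < Si < Be.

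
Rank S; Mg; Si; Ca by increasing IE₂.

Ca, Mg, Si, S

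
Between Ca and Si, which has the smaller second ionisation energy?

The second ionization energy removes an electron from the +1 ion. For each element: Ca⁺ still has 1 valence electron; Si⁺ still has 3 valence electrons.
All are still removing valence electrons, so compare the +1 ions as you would atoms: IE_2 generally rises across a period (higher Z_eff) and falls down a group (larger shell), subject to the usual subshell exceptions.
Valence configurations: Ca⁺ [Ar]4s¹, Si⁺ [Ne]3s²3p¹.
The numbers (kJ/mol): Ca 1145, Si 1577.
Putting it together, IE_2: Ca < Si.

Ca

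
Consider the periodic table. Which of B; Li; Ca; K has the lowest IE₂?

Consider each +1 ion: B⁺ still has 2 valence electrons; Li⁺ is the bare [He] core; Ca⁺ still has 1 valence electron; K⁺ is the bare [Ar] core.
Pulling an electron out of a noble-gas core costs far more than removing a remaining valence electron, so K and Li sit at the high end of IE_2.
Valence configurations: B⁺ [He]2s², Ca⁺ [Ar]4s¹.
The numbers (kJ/mol): B 2427, Li 7298, Ca 1145, K 3052.
Putting it together, IE_2: Ca < B < K < Li.

Ca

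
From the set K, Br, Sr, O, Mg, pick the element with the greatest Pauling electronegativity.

O

EN rises left→right (higher Z_eff, smaller atoms) and falls top→bottom (larger, more shielded atoms).
These span different periods and groups, so the two trends combine.
Sr > K: period and group pull opposite ways; the across-period shift dominates (0.95 vs 0.82).
Mg > Sr: Mg sits above Sr in group 2, so the down-group effect alone puts Mg higher.
Br > Mg: the two effects oppose for this pair; the across-period effect wins (2.96 vs 1.31).
O > Br: period and group pull opposite ways; the down-group shift dominates (3.44 vs 2.96).
Tabulated electronegativity (Pauling): O 3.44, Mg 1.31, K 0.82, Br 2.96, Sr 0.95.
The greatest Pauling electronegativity among these belongs to O.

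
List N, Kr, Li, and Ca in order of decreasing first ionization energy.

Li is in period 2, group 1; N is in period 2, group 15; Ca is in period 4, group 2; Kr is in period 4, group 18.
Across a period the outer electron is held more tightly (higher IE₁); down a group it sits in a higher shell, more shielded, and comes off more easily.
Here both period and group differ, so the two effects have to be weighed against each other.
Ca > Li: the two effects oppose for this pair; the across-period effect wins (590 vs 520 kJ/mol).
Kr > Ca: Kr lies to the right of Ca in period 4, so the across-period effect alone puts Kr higher.
N > Kr: period and group pull opposite ways; the down-group shift dominates (1402 vs 1351 kJ/mol).
For reference (kJ/mol): Li 520, N 1402, Ca 590, Kr 1351.
So from highest to lowest: N > Kr > Ca > Li.

N > Kr > Ca > Li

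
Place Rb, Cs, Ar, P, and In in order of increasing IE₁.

Cs, Rb, In, P, Ar

P is in period 3, group 15; Ar is in period 3, group 18; Rb is in period 5, group 1; In is in period 5, group 13; Cs is in period 6, group 1.
First ionization energy rises across a period (greater Z_eff holds electrons more tightly) and falls down a group (valence electrons are farther from the nucleus).
Here both period and group differ, so the two effects have to be weighed against each other.
Rb > Cs: they share group 1; the group trend gives Rb the larger value.
In > Rb: both are in period 5; the period trend gives In the larger value.
P > In: relative to In, both the across-period and down-group shifts push P's first ionization energy up.
Ar > P: both are in period 3; the period trend gives Ar the larger value.
Approximate values (kJ/mol): P 1012, Ar 1521, Rb 403, In 558, Cs 376.
So from lowest to highest: Cs < Rb < In < P < Ar.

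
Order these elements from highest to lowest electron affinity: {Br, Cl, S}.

Cl > Br > S

Atoms with high Z_eff and room in the valence shell (especially the halogens) have the most exothermic electron affinities.
Neither a single period nor a single group — weigh both effects.
Br > S: the two effects oppose for this pair; the across-period effect wins (325 vs 200 kJ/mol).
Cl > Br: Cl sits above Br in group 17, so the down-group effect alone puts Cl higher.
Approximate values (kJ/mol): S 200, Cl 349, Br 325.
So from highest to lowest: Cl > Br > S.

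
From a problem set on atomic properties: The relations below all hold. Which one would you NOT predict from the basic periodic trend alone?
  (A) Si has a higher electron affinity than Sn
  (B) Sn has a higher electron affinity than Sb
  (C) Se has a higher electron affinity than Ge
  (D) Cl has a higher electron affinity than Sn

The general trend: electron affinity increases across a period and decreases down a group.
(A) Si (period 3, group 14) vs Sn (period 5, group 14): the stated order agrees with the simple trend.
(B) Sn (period 5, group 14) vs Sb (period 5, group 15): the stated order contradicts the simple trend.
(C) Se (period 4, group 16) vs Ge (period 4, group 14): the stated order agrees with the simple trend.
(D) Cl (period 3, group 17) vs Sn (period 5, group 14): the stated order agrees with the simple trend.
The exception is (B): adding an electron to Sb's half-filled 5p³ is unfavourable, so Sn has the more exothermic EA.

(B)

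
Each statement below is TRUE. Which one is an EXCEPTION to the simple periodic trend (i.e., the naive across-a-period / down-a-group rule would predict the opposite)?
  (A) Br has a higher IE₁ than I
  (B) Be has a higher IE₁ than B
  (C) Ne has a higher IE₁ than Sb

(B)

The general trend: IE₁ increases across a period and decreases down a group.
(A) Br (period 4, group 17) vs I (period 5, group 17): the stated order agrees with the simple trend.
(B) Be (period 2, group 2) vs B (period 2, group 13): the stated order contradicts the simple trend.
(C) Ne (period 2, group 18) vs Sb (period 5, group 15): the stated order agrees with the simple trend.
The exception is (B): removing B's lone 2p electron is easier than breaking Be's filled 2s².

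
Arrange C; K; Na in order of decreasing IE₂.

Na > K > C

After 1 electron has been removed, what remains? C⁺ still has 3 valence electrons; K⁺ is the bare [Ar] core; Na⁺ is the bare [Ne] core.
Breaking into a closed-shell core is much more expensive than removing a leftover valence electron — K and Na have the largest IE_2 here.
Approximate IE_2 values (kJ/mol): C 2353, K 3052, Na 4562.
Putting it together, IE_2: C < K < Na.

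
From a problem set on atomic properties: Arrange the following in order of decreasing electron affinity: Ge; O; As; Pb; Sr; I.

I, O, Ge, As, Pb, Sr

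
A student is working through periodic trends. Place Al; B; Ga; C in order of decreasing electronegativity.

C > B > Ga > Al

B is in period 2, group 13; C is in period 2, group 14; Al is in period 3, group 13; Ga is in period 4, group 13.
Electronegativity increases across a period and decreases down a group, tracking effective nuclear charge and atomic size.
Here both period and group differ, so the two effects have to be weighed against each other.
Ga > Al: this pair runs against the simple trend — see the exception note.
B > Ga: B sits above Ga in group 13, so the down-group effect alone puts B higher.
C > B: both are in period 2; the period trend gives C the larger value.
Note the exception: Ga has a higher electronegativity than Al, contrary to the simple trend — poor shielding by filled d (and f) subshells raises the heavier element's effective nuclear charge more than the simple down-group trend predicts.
For reference (Pauling): B 2.04, C 2.55, Al 1.61, Ga 1.81.
So from highest to lowest: C > B > Ga > Al.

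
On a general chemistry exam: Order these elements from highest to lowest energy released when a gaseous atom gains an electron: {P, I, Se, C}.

I, Se, C, P

C is in period 2, group 14; P is in period 3, group 15; Se is in period 4, group 16; I is in period 5, group 17.
Electron affinity generally becomes more exothermic across a period toward the halogens and less exothermic down a group.
These sit on a diagonal, where the across-period and down-group effects partly cancel.
C > P: period and group pull opposite ways; the down-group shift dominates (122 vs 72 kJ/mol).
Se > C: period and group pull opposite ways; the across-period shift dominates (195 vs 122 kJ/mol).
I > Se: period and group pull opposite ways; the across-period shift dominates (295 vs 195 kJ/mol).
Tabulated electron affinity (kJ/mol): C 122, P 72, Se 195, I 295.
So from highest to lowest: I > Se > C > P.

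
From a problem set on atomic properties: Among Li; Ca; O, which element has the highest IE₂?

The second ionization energy removes an electron from the +1 ion. For each element: Li⁺ is the bare [He] core; Ca⁺ still has 1 valence electron; O⁺ still has 5 valence electrons.
Core electrons are held far more tightly than valence electrons, so Li tops the IE_2 order.
Valence configurations: Ca⁺ [Ar]4s¹, O⁺ [He]2s²2p³.
The numbers (kJ/mol): Li 7298, Ca 1145, O 3388.
Overall IE_2 order: Ca < O < Li.

Li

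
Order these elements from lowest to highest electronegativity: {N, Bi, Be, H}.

EN rises left→right (higher Z_eff, smaller atoms) and falls top→bottom (larger, more shielded atoms).
These span different periods and groups, so the two trends combine.
Bi > Be: period and group pull opposite ways; the across-period shift dominates (2.02 vs 1.57).
H > Bi: the two effects oppose for this pair; the down-group effect wins (2.20 vs 2.02).
N > H: the two effects oppose for this pair; the across-period effect wins (3.04 vs 2.20).
Tabulated electronegativity (Pauling): H 2.20, Be 1.57, N 3.04, Bi 2.02.
So from lowest to highest: Be < Bi < H < N.

Be < Bi < H < N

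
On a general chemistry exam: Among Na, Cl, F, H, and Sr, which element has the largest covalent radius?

Sr

H is in period 1, group 1; F is in period 2, group 17; Na is in period 3, group 1; Cl is in period 3, group 17; Sr is in period 5, group 2.
Across a period the added protons contract the valence shell; down a group each new principal shell makes the atom larger.
Here both period and group differ, so the two effects have to be weighed against each other.
F > H: the two effects oppose for this pair; the down-group effect wins (64 vs 32 pm).
Cl > F: they share group 17; the group trend gives Cl the larger value.
Na > Cl: Na lies to the left of Cl in period 3, so the across-period effect alone puts Na larger.
Sr > Na: period and group pull opposite ways; the down-group shift dominates (185 vs 155 pm).
Tabulated atomic radius (pm): H 32, F 64, Na 155, Cl 99, Sr 185.
The largest covalent radius among these belongs to Sr.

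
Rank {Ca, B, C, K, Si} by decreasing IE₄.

After 3 electrons have been removed, what remains? Ca³⁺ is already 1 electron into the core; B³⁺ is the bare [He] core; C³⁺ still has 1 valence electron; K³⁺ is already 2 electrons into the core; Si³⁺ still has 1 valence electron.
Usually core removal costs more than valence removal, but here the competition is close: a tightly held n=2 valence electron can cost more to remove than an n=3 core electron, so the actual values have to decide it.
Valence configurations: C³⁺ [He]2s¹, Si³⁺ [Ne]3s¹.
Approximate IE_4 values (kJ/mol): Ca 6491, B 25026, C 6223, K 5877, Si 4356.
Putting it together, IE_4: Si < K < C < Ca < B.

B > Ca > C > K > Si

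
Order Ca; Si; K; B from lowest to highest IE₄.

Si < K < Ca < B

The fourth ionization energy removes an electron from the +3 ion. For each element: Ca³⁺ is already 1 electron into the core; Si³⁺ still has 1 valence electron; K³⁺ is already 2 electrons into the core; B³⁺ is the bare [He] core.
Core electrons are held far more tightly than valence electrons, so K, Ca and B top the IE_4 order.
Tabulated IE_4 (kJ/mol): Ca 6491, Si 4356, K 5877, B 25026.
Putting it together, IE_4: Si < K < Ca < B.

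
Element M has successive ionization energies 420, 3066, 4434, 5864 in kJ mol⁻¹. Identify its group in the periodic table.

Group 1

Look for the largest jump between consecutive ionization energies: IE2/IE1 ≈ 7.3, far larger than any earlier ratio.
That jump marks the point where a core electron is being removed. So the atom has 1 valence electron.
A main-group element with 1 valence electron is in group 1.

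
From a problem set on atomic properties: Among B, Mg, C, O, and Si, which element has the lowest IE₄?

Consider each +3 ion: B³⁺ is the bare [He] core; Mg³⁺ is already 1 electron into the core; C³⁺ still has 1 valence electron; O³⁺ still has 3 valence electrons; Si³⁺ still has 1 valence electron.
Core electrons are held far more tightly than valence electrons, so Mg and B top the IE_4 order.
Valence configurations: C³⁺ [He]2s¹, O³⁺ [He]2s²2p¹, Si³⁺ [Ne]3s¹.
The numbers (kJ/mol): B 25026, Mg 10543, C 6223, O 7469, Si 4356.
Putting it together, IE_4: Si < C < O < Mg < B.

Si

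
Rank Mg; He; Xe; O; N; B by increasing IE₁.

Mg, B, Xe, O, N, He

He is in period 1, group 18; B is in period 2, group 13; N is in period 2, group 15; O is in period 2, group 16; Mg is in period 3, group 2; Xe is in period 5, group 18.
IE₁ increases left→right with effective nuclear charge and decreases top→bottom as the valence shell moves farther out.
These span different periods and groups, so the two trends combine.
B > Mg: relative to Mg, both the across-period and down-group shifts push B's first ionization energy up.
Xe > B: period and group pull opposite ways; the across-period shift dominates (1170 vs 801 kJ/mol).
O > Xe: the two effects oppose for this pair; the down-group effect wins (1314 vs 1170 kJ/mol).
N > O: this pair runs against the simple trend — see the exception note.
He > N: both effects reinforce here, so He is clearly the higher of the two.
Note the exception: N has a higher first ionization energy than O, contrary to the simple trend — pairing an electron in O's 2p⁴ costs repulsion energy, so O ionizes more easily than half-filled N (2p³).
Tabulated first ionization energy (kJ/mol): He 2372, B 801, N 1402, O 1314, Mg 738, Xe 1170.
So from lowest to highest: Mg < B < Xe < O < N < He.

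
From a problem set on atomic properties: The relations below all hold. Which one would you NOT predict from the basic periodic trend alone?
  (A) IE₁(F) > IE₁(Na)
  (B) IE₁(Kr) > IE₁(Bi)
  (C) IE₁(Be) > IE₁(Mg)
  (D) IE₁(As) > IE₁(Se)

The general trend: first ionization energy increases across a period and decreases down a group.
(A) F (period 2, group 17) vs Na (period 3, group 1): the stated order agrees with the simple trend.
(B) Kr (period 4, group 18) vs Bi (period 6, group 15): the stated order agrees with the simple trend.
(C) Be (period 2, group 2) vs Mg (period 3, group 2): the stated order agrees with the simple trend.
(D) As (period 4, group 15) vs Se (period 4, group 16): the stated order contradicts the simple trend.
The exception is (D): Se (4p⁴) ionizes more easily than half-filled As (4p³).

(D)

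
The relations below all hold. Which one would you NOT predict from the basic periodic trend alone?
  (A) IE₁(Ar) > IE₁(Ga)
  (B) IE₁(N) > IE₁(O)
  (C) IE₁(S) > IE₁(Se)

(B)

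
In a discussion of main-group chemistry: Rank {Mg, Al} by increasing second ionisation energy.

IE_2 is the cost of taking one more electron from the +1 cation: Mg⁺ still has 1 valence electron; Al⁺ still has 2 valence electrons.
All are still removing valence electrons, so compare the +1 ions as you would atoms: IE_2 generally rises across a period (higher Z_eff) and falls down a group (larger shell), subject to the usual subshell exceptions.
Valence configurations: Mg⁺ [Ne]3s¹, Al⁺ [Ne]3s².
Tabulated IE_2 (kJ/mol): Mg 1451, Al 1817.
Hence IE_2: Mg < Al.

Mg < Al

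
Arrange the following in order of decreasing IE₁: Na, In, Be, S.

S > Be > In > Na

First ionization energy rises across a period (greater Z_eff holds electrons more tightly) and falls down a group (valence electrons are farther from the nucleus).
These span different periods and groups, so the two trends combine.
In > Na: the two effects oppose for this pair; the across-period effect wins (558 vs 496 kJ/mol).
Be > In: the two effects oppose for this pair; the down-group effect wins (900 vs 558 kJ/mol).
S > Be: period and group pull opposite ways; the across-period shift dominates (1000 vs 900 kJ/mol).
Tabulated first ionization energy (kJ/mol): Be 900, Na 496, S 1000, In 558.
So from highest to lowest: S > Be > In > Na.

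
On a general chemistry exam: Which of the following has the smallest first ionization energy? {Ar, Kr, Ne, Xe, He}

Xe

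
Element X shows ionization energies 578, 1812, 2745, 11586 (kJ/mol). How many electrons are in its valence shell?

Look for the largest jump between consecutive ionization energies: IE4/IE3 ≈ 4.2, far larger than any earlier ratio.
That jump marks the point where a core electron is being removed. So the atom has 3 valence electrons.

3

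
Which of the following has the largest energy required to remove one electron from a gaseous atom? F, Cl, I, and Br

F

F is in period 2, group 17; Cl is in period 3, group 17; Br is in period 4, group 17; I is in period 5, group 17.
IE₁ increases left→right with effective nuclear charge and decreases top→bottom as the valence shell moves farther out.
All are in group 17, so first ionization energy increases up the group.
The largest energy required to remove one electron from a gaseous atom among these belongs to F.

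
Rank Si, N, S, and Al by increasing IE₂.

IE_2 is the cost of taking one more electron from the +1 cation: Si⁺ still has 3 valence electrons; N⁺ still has 4 valence electrons; S⁺ still has 5 valence electrons; Al⁺ still has 2 valence electrons.
All are still removing valence electrons, so compare the +1 ions as you would atoms: IE_2 generally rises across a period (higher Z_eff) and falls down a group (larger shell), subject to the usual subshell exceptions.
Valence configurations: Si⁺ [Ne]3s²3p¹, N⁺ [He]2s²2p², S⁺ [Ne]3s²3p³, Al⁺ [Ne]3s².
Si⁺ loses a lone 3p electron whereas Al⁺ must break into a filled 3s² pair, so IE_2(Al) > IE_2(Si) even though Si has the higher nuclear charge.
Tabulated IE_2 (kJ/mol): Si 1577, N 2856, S 2252, Al 1817.
Hence IE_2: Si < Al < S < N.

Si, Al, S, N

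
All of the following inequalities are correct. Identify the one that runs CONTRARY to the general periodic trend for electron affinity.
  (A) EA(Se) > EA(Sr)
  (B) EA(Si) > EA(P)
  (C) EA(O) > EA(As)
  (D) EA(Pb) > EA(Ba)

(B)

The general trend: electron affinity increases across a period and decreases down a group.
(A) Se (period 4, group 16) vs Sr (period 5, group 2): the stated order agrees with the simple trend.
(B) Si (period 3, group 14) vs P (period 3, group 15): the stated order contradicts the simple trend.
(C) O (period 2, group 16) vs As (period 4, group 15): the stated order agrees with the simple trend.
(D) Pb (period 6, group 14) vs Ba (period 6, group 2): the stated order agrees with the simple trend.
The exception is (B): adding an electron to P's half-filled 3p³ is unfavourable, so Si (3p²) has the more exothermic EA.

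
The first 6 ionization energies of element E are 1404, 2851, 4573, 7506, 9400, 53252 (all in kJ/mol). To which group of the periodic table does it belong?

Group 15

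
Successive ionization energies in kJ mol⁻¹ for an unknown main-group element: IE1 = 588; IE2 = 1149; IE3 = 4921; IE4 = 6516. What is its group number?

Look for the largest jump between consecutive ionization energies: IE3/IE2 ≈ 4.3, far larger than any earlier ratio.
That jump marks the point where a core electron is being removed. So the atom has 2 valence electrons.
A main-group element with 2 valence electrons is in group 2.

Group 2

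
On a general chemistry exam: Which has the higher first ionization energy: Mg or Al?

Mg is in period 3, group 2; Al is in period 3, group 13.
IE₁ increases left→right with effective nuclear charge and decreases top→bottom as the valence shell moves farther out.
All lie in period 3; the across-period trend (first ionization energy increases left to right) applies, with the exception below.
Note the exception: Mg has a higher first ionization energy than Al, contrary to the simple trend — Al's single 3p electron is easier to remove than one from Mg's filled 3s².
Tabulated first ionization energy (kJ/mol): Mg 738, Al 578.
So Mg has the higher first ionization energy (Mg > Al).

Mg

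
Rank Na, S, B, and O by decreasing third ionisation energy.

The third ionization energy removes an electron from the +2 ion. For each element: Na²⁺ is already 1 electron into the core; S²⁺ still has 4 valence electrons; B²⁺ still has 1 valence electron; O²⁺ still has 4 valence electrons.
Core electrons are held far more tightly than valence electrons, so Na tops the IE_3 order.
Valence configurations: S²⁺ [Ne]3s²3p², B²⁺ [He]2s¹, O²⁺ [He]2s²2p².
Approximate IE_3 values (kJ/mol): Na 6910, S 3357, B 3660, O 5300.
Putting it together, IE_3: S < B < O < Na.

Na > O > B > S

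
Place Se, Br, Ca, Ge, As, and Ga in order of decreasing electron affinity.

Br > Se > Ge > As > Ga > Ca

Ca is in period 4, group 2; Ga is in period 4, group 13; Ge is in period 4, group 14; As is in period 4, group 15; Se is in period 4, group 16; Br is in period 4, group 17.
EA tends to increase across a period and decrease down a group, though the pattern is less regular than for IE or radius.
All lie in period 4; the across-period trend (electron affinity increases left to right) applies, with the exception below.
Note the exception: Ge has a higher electron affinity than As, contrary to the simple trend — adding an electron to As's half-filled 4p³ is unfavourable, so Ge (4p²) has the more exothermic EA.
For reference (kJ/mol): Ca 2, Ga 29, Ge 119, As 78, Se 195, Br 325.
So from highest to lowest: Br > Se > Ge > As > Ga > Ca.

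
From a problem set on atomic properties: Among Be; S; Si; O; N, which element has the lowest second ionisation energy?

Si

The second ionization energy removes an electron from the +1 ion. For each element: Be⁺ still has 1 valence electron; S⁺ still has 5 valence electrons; Si⁺ still has 3 valence electrons; O⁺ still has 5 valence electrons; N⁺ still has 4 valence electrons.
All are still removing valence electrons, so compare the +1 ions as you would atoms: IE_2 generally rises across a period (higher Z_eff) and falls down a group (larger shell), subject to the usual subshell exceptions.
Valence configurations: Be⁺ [He]2s¹, S⁺ [Ne]3s²3p³, Si⁺ [Ne]3s²3p¹, O⁺ [He]2s²2p³, N⁺ [He]2s²2p².
The numbers (kJ/mol): Be 1757, S 2252, Si 1577, O 3388, N 2856.
Overall IE_2 order: Si < Be < S < N < O.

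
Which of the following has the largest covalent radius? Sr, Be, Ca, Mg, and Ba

Ba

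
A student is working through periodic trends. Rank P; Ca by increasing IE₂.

Ca < P

The second ionization energy removes an electron from the +1 ion. For each element: P⁺ still has 4 valence electrons; Ca⁺ still has 1 valence electron.
All are still removing valence electrons, so compare the +1 ions as you would atoms: IE_2 generally rises across a period (higher Z_eff) and falls down a group (larger shell), subject to the usual subshell exceptions.
Valence configurations: P⁺ [Ne]3s²3p², Ca⁺ [Ar]4s¹.
The numbers (kJ/mol): P 1907, Ca 1145.
So the second ionization energies run Ca < P.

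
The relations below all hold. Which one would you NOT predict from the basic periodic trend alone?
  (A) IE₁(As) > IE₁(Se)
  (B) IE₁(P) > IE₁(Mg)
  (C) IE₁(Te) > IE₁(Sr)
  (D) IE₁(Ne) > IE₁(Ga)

The general trend: first ionisation energy increases across a period and decreases down a group.
(A) As (period 4, group 15) vs Se (period 4, group 16): the stated order contradicts the simple trend.
(B) P (period 3, group 15) vs Mg (period 3, group 2): the stated order agrees with the simple trend.
(C) Te (period 5, group 16) vs Sr (period 5, group 2): the stated order agrees with the simple trend.
(D) Ne (period 2, group 18) vs Ga (period 4, group 13): the stated order agrees with the simple trend.
The exception is (A): Se (4p⁴) ionizes more easily than half-filled As (4p³).

(A)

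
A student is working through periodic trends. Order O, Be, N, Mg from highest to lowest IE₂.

Consider each +1 ion: O⁺ still has 5 valence electrons; Be⁺ still has 1 valence electron; N⁺ still has 4 valence electrons; Mg⁺ still has 1 valence electron.
All are still removing valence electrons, so compare the +1 ions as you would atoms: IE_2 generally rises across a period (higher Z_eff) and falls down a group (larger shell), subject to the usual subshell exceptions.
Valence configurations: O⁺ [He]2s²2p³, Be⁺ [He]2s¹, N⁺ [He]2s²2p², Mg⁺ [Ne]3s¹.
The numbers (kJ/mol): O 3388, Be 1757, N 2856, Mg 1451.
Hence IE_2: Mg < Be < N < O.

O > N > Be > Mg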